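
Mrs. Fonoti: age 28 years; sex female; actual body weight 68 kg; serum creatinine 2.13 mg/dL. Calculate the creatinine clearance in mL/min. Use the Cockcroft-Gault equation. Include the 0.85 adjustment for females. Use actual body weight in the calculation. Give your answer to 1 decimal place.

CrCl = (140 − 28) × 68 / (72 × 2.13) × 0.85 = 7616.0 / 153.36 × 0.85 ≈ 42.2 mL/min

42.2 mL/min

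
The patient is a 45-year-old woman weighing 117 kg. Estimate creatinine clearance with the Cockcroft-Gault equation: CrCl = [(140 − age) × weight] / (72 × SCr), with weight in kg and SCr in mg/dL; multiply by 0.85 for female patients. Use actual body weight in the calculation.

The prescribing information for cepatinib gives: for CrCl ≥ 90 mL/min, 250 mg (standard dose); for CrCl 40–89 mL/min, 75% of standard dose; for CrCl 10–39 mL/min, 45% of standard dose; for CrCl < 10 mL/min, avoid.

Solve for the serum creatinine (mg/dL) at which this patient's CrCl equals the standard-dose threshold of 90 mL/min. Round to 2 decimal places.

1.46 mg/dL

Standard dose requires CrCl ≥ 90 mL/min.
Set (140 − 45) × 117 × 0.85 / (72 × SCr) = 90
SCr = (140 − 45) × 117 × 0.85 / (72 × 90) = 1.458 mg/dL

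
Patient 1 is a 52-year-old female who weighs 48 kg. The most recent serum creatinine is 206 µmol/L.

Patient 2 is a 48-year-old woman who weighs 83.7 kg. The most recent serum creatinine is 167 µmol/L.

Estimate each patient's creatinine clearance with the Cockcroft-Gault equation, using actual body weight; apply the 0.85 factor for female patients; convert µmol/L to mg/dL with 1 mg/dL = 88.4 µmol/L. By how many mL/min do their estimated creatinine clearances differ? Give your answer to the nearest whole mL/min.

Patient 1: SCr = 206 / 88.4 = 2.33 mg/dL
Patient 1: CrCl = (140 − 52) × 48 / (72 × 2.33) × 0.85 = 4224.0 / 167.76 × 0.85 ≈ 21.4 mL/min
Patient 2: SCr = 167 / 88.4 = 1.889 mg/dL
Patient 2: CrCl = (140 − 48) × 83.7 / (72 × 1.889) × 0.85 = 7700.4 / 136.01 × 0.85 ≈ 48.1 mL/min
|21.4 − 48.1| = 26.7 mL/min

27 mL/min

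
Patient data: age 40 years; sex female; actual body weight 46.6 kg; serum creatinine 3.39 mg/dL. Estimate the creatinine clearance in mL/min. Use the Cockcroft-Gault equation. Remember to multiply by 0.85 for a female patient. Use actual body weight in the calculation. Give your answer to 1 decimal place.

CrCl = (140 − 40) × 46.6 / (72 × 3.39) × 0.85 = 4660.0 / 244.08 × 0.85 ≈ 16.2 mL/min

16.2 mL/min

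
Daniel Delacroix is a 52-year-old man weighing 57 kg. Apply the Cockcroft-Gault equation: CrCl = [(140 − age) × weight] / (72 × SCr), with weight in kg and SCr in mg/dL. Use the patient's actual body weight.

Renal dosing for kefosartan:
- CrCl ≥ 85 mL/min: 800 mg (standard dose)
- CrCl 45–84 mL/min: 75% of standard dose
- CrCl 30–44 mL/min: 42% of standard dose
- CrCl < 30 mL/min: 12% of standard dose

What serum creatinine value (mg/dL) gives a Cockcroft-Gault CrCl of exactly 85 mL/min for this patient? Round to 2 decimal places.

0.82 mg/dL

Standard dose requires CrCl ≥ 85 mL/min.
Set (140 − 52) × 57 / (72 × SCr) = 85
SCr = (140 − 52) × 57 / (72 × 85) = 0.820 mg/dL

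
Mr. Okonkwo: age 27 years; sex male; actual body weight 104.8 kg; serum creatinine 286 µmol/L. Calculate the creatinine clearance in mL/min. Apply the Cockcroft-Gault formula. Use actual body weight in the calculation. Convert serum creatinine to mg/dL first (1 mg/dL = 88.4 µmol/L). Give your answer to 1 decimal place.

SCr = 286 / 88.4 = 3.235 mg/dL
CrCl = (140 − 27) × 104.8 / (72 × 3.235) = 11842.4 / 232.92 ≈ 50.8 mL/min

50.8 mL/min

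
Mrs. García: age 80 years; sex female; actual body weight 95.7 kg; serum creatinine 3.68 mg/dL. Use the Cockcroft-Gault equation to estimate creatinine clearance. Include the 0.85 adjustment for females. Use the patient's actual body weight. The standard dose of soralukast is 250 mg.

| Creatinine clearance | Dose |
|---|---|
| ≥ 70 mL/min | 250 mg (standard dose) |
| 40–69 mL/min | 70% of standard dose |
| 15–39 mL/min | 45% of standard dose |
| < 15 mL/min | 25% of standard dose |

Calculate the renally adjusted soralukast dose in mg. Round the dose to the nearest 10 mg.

110 mg

CrCl = (140 − 80) × 95.7 / (72 × 3.68) × 0.85 = 5742.0 / 264.96 × 0.85 ≈ 18.4 mL/min
CrCl ≈ 18 mL/min → bracket 15–39 mL/min.
45% of 250 mg = 112.5 mg → 110 mg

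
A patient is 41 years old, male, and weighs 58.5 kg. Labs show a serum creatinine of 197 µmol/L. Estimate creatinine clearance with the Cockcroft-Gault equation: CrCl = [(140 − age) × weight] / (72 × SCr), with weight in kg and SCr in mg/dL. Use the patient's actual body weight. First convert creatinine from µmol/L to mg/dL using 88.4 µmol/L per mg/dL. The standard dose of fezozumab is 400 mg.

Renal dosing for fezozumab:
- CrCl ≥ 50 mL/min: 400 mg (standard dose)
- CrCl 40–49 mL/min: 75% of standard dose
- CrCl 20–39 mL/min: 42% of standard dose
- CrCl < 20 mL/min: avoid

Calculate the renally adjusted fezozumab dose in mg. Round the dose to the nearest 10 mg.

170 mg

SCr = 197 / 88.4 = 2.229 mg/dL
CrCl = (140 − 41) × 58.5 / (72 × 2.229) = 5791.5 / 160.49 ≈ 36.1 mL/min
CrCl ≈ 36 mL/min → bracket 20–39 mL/min.
42% of 400 mg = 168 mg → 170 mg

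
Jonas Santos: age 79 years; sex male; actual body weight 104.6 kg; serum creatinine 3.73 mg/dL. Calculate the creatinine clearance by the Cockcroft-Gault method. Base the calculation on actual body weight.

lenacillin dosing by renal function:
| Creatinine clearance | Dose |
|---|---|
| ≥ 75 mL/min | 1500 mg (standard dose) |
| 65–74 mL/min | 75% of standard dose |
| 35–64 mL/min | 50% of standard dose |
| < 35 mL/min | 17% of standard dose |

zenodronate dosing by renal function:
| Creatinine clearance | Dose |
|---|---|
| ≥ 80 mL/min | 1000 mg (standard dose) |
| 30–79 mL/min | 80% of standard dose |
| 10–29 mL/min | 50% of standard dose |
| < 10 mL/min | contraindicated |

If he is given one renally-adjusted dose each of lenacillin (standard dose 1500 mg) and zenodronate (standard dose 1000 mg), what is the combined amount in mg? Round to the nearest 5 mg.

CrCl = (140 − 79) × 104.6 / (72 × 3.73) = 6380.6 / 268.56 ≈ 23.8 mL/min
CrCl ≈ 24 mL/min.
lenacillin: < 35 mL/min → 17% of 1500 mg = 255 mg.
zenodronate: 10–29 mL/min → 50% of 1000 mg = 500 mg.
Total = 255 + 500 = 755 mg.

755 mg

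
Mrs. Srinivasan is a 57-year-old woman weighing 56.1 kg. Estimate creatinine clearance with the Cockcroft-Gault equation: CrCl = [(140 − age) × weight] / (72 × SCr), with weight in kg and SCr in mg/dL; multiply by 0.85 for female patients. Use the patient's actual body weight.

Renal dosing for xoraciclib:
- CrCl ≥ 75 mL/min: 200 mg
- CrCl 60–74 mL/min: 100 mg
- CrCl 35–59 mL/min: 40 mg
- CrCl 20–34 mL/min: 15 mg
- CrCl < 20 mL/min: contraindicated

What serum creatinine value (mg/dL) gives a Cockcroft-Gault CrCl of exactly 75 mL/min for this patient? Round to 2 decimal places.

0.73 mg/dL

Standard dose requires CrCl ≥ 75 mL/min.
Set (140 − 57) × 56.1 × 0.85 / (72 × SCr) = 75
SCr = (140 − 57) × 56.1 × 0.85 / (72 × 75) = 0.733 mg/dL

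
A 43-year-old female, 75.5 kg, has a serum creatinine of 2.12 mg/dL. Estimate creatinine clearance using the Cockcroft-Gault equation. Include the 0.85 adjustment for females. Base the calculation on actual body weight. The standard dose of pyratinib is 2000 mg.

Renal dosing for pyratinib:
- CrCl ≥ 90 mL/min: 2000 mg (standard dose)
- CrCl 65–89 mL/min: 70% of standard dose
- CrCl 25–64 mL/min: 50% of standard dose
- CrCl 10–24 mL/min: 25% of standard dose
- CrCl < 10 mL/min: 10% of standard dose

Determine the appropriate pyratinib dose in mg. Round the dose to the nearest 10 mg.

1000 mg

CrCl = (140 − 43) × 75.5 / (72 × 2.12) × 0.85 = 7323.5 / 152.64 × 0.85 ≈ 40.8 mL/min
CrCl ≈ 41 mL/min → bracket 25–64 mL/min.
50% of 2000 mg = 1000 mg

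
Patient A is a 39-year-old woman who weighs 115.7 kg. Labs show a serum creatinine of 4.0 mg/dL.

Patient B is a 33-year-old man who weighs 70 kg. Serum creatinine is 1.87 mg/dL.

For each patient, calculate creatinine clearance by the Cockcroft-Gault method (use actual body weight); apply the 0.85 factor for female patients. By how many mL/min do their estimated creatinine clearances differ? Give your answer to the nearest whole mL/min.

21 mL/min

Patient A: CrCl = (140 − 39) × 115.7 / (72 × 4) × 0.85 = 11685.7 / 288.00 × 0.85 ≈ 34.5 mL/min
Patient B: CrCl = (140 − 33) × 70 / (72 × 1.87) = 7490.0 / 134.64 ≈ 55.6 mL/min
|34.5 − 55.6| = 21.1 mL/min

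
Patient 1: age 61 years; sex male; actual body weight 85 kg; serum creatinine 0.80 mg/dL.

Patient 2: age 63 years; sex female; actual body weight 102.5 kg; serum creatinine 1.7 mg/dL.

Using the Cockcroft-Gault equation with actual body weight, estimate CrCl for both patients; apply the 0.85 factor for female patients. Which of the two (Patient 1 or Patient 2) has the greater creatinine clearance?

Patient 1

Patient 1: CrCl = (140 − 61) × 85 / (72 × 0.8) = 6715.0 / 57.60 ≈ 116.6 mL/min
Patient 2: CrCl = (140 − 63) × 102.5 / (72 × 1.7) × 0.85 = 7892.5 / 122.40 × 0.85 ≈ 54.8 mL/min
116.6 vs 54.8 mL/min → Patient 1 is higher.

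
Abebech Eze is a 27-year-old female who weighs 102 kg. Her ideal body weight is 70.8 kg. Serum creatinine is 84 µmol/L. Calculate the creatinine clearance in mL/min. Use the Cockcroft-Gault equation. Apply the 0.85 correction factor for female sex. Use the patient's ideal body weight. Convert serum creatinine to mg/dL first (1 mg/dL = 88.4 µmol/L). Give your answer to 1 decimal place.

99.4 mL/min

SCr = 84 / 88.4 = 0.95 mg/dL
CrCl = (140 − 27) × 70.8 / (72 × 0.95) × 0.85 = 8000.4 / 68.40 × 0.85 ≈ 99.4 mL/min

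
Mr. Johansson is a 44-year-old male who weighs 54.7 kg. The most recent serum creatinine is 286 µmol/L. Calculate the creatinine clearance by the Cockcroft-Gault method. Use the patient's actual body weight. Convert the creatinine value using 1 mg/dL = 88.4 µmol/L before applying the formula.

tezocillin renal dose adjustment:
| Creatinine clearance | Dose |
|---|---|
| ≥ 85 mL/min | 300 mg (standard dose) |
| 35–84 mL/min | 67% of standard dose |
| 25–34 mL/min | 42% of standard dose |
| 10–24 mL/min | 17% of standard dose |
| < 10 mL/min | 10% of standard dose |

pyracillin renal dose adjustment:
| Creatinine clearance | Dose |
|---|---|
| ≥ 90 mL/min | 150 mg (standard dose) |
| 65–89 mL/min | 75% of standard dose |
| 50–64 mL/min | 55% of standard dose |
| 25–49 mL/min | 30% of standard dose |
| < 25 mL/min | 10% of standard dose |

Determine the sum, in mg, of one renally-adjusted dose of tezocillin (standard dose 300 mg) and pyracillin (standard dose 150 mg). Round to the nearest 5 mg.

SCr = 286 / 88.4 = 3.235 mg/dL
CrCl = (140 − 44) × 54.7 / (72 × 3.235) = 5251.2 / 232.92 ≈ 22.5 mL/min
CrCl ≈ 23 mL/min.
tezocillin: 10–24 mL/min → 17% of 300 mg = 51 mg.
pyracillin: < 25 mL/min → 10% of 150 mg = 15 mg.
Total = 51 + 15 = 66 mg.

65 mg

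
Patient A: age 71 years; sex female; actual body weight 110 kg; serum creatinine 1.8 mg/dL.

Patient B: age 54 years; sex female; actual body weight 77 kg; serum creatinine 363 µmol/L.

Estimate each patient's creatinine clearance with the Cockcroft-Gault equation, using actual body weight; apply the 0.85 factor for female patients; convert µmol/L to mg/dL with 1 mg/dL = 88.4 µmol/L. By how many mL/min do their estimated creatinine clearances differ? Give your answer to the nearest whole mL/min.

31 mL/min

Patient A: CrCl = (140 − 71) × 110 / (72 × 1.8) × 0.85 = 7590.0 / 129.60 × 0.85 ≈ 49.8 mL/min
Patient B: SCr = 363 / 88.4 = 4.106 mg/dL
Patient B: CrCl = (140 − 54) × 77 / (72 × 4.106) × 0.85 = 6622.0 / 295.63 × 0.85 ≈ 19.0 mL/min
|49.8 − 19.0| = 30.8 mL/min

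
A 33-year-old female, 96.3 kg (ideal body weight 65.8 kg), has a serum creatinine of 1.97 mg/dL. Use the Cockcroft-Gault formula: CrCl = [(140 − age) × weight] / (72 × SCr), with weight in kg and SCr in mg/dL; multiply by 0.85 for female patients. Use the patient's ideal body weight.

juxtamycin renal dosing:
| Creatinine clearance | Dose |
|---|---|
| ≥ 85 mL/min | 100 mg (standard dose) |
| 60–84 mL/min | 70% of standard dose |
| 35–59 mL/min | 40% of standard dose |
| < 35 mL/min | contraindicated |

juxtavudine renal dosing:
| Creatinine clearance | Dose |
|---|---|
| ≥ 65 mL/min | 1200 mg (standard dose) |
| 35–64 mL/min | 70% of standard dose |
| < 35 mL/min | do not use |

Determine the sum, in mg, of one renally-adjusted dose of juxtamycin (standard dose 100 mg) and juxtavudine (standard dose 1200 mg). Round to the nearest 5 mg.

CrCl = (140 − 33) × 65.8 / (72 × 1.97) × 0.85 = 7040.6 / 141.84 × 0.85 ≈ 42.2 mL/min
CrCl ≈ 42 mL/min.
juxtamycin: 35–59 mL/min → 40% of 100 mg = 40 mg.
juxtavudine: 35–64 mL/min → 70% of 1200 mg = 840 mg.
Total = 40 + 840 = 880 mg.

880 mg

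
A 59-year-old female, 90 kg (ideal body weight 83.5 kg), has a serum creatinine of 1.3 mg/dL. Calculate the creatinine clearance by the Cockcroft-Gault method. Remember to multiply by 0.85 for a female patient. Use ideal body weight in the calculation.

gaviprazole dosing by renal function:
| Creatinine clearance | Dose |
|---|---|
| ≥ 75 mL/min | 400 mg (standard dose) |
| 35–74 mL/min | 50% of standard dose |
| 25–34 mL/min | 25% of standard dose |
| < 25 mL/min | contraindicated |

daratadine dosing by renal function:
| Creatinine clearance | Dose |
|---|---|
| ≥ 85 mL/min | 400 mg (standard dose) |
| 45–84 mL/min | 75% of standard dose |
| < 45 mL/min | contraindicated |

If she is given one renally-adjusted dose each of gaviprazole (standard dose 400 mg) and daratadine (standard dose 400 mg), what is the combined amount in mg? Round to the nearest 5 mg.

500 mg

CrCl = (140 − 59) × 83.5 / (72 × 1.3) × 0.85 = 6763.5 / 93.60 × 0.85 ≈ 61.4 mL/min
CrCl ≈ 61 mL/min.
gaviprazole: 35–74 mL/min → 50% of 400 mg = 200 mg.
daratadine: 45–84 mL/min → 75% of 400 mg = 300 mg.
Total = 200 + 300 = 500 mg.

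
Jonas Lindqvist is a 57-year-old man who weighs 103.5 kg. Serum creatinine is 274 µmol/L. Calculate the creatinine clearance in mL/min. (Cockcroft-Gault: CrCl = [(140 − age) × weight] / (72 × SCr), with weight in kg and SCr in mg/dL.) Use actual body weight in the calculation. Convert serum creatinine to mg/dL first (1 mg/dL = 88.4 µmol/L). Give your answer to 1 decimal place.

38.5 mL/min

SCr = 274 / 88.4 = 3.1 mg/dL
CrCl = (140 − 57) × 103.5 / (72 × 3.1) = 8590.5 / 223.20 ≈ 38.5 mL/min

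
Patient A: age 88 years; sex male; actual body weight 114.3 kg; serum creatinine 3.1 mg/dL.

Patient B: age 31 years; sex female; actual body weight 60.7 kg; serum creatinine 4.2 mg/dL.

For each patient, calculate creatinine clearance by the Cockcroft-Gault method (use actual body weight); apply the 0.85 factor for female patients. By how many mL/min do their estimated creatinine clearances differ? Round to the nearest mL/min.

Patient A: CrCl = (140 − 88) × 114.3 / (72 × 3.1) = 5943.6 / 223.20 ≈ 26.6 mL/min
Patient B: CrCl = (140 − 31) × 60.7 / (72 × 4.2) × 0.85 = 6616.3 / 302.40 × 0.85 ≈ 18.6 mL/min
|26.6 − 18.6| = 8.0 mL/min

8 mL/min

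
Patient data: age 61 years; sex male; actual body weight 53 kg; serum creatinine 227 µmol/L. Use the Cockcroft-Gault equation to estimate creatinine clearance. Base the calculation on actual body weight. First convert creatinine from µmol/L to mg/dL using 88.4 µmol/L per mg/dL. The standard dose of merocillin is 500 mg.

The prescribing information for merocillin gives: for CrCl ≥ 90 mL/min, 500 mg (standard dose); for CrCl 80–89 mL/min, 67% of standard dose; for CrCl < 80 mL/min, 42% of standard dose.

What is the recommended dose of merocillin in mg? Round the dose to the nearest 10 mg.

SCr = 227 / 88.4 = 2.568 mg/dL
CrCl = (140 − 61) × 53 / (72 × 2.568) = 4187.0 / 184.90 ≈ 22.6 mL/min
CrCl ≈ 23 mL/min → bracket < 80 mL/min.
42% of 500 mg = 210 mg

210 mg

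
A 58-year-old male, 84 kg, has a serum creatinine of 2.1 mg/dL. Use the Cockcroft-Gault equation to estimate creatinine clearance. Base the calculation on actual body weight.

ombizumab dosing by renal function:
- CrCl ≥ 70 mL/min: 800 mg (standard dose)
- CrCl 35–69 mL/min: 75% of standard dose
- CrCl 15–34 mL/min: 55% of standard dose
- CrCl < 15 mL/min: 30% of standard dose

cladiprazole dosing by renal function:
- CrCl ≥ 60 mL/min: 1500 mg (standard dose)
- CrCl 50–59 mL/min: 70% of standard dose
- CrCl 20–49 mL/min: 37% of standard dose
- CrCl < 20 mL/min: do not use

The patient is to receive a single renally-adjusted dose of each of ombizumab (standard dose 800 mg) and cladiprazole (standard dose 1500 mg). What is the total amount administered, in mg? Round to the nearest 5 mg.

CrCl = (140 − 58) × 84 / (72 × 2.1) = 6888.0 / 151.20 ≈ 45.6 mL/min
CrCl ≈ 46 mL/min.
ombizumab: 35–69 mL/min → 75% of 800 mg = 600 mg.
cladiprazole: 20–49 mL/min → 37% of 1500 mg = 555 mg.
Total = 600 + 555 = 1155 mg.

1155 mg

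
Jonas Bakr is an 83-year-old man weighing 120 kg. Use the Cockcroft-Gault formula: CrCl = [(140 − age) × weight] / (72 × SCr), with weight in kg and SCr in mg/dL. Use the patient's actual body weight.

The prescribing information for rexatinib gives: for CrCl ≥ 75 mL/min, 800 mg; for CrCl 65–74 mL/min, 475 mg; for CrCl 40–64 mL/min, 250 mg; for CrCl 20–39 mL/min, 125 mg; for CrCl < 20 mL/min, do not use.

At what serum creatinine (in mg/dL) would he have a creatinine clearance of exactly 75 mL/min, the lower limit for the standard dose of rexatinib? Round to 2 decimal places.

1.27 mg/dL

Standard dose requires CrCl ≥ 75 mL/min.
Set (140 − 83) × 120 / (72 × SCr) = 75
SCr = (140 − 83) × 120 / (72 × 75) = 1.267 mg/dL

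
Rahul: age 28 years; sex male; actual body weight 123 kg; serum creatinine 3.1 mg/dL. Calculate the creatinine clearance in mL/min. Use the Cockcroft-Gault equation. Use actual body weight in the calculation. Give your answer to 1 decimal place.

61.7 mL/min

CrCl = (140 − 28) × 123 / (72 × 3.1) = 13776.0 / 223.20 ≈ 61.7 mL/min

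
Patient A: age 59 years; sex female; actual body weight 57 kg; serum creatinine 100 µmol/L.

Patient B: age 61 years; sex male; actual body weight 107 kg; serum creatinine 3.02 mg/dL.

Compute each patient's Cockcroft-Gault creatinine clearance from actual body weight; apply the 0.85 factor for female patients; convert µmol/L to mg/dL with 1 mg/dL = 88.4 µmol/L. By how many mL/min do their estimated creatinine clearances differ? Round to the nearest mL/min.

Patient A: SCr = 100 / 88.4 = 1.131 mg/dL
Patient A: CrCl = (140 − 59) × 57 / (72 × 1.131) × 0.85 = 4617.0 / 81.43 × 0.85 ≈ 48.2 mL/min
Patient B: CrCl = (140 − 61) × 107 / (72 × 3.02) = 8453.0 / 217.44 ≈ 38.9 mL/min
|48.2 − 38.9| = 9.3 mL/min

9 mL/min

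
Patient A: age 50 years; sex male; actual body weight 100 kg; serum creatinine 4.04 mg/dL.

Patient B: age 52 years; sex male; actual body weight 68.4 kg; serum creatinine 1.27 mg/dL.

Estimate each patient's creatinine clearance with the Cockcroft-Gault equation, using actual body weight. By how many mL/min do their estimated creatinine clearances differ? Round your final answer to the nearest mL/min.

Patient A: CrCl = (140 − 50) × 100 / (72 × 4.04) = 9000.0 / 290.88 ≈ 30.9 mL/min
Patient B: CrCl = (140 − 52) × 68.4 / (72 × 1.27) = 6019.2 / 91.44 ≈ 65.8 mL/min
|30.9 − 65.8| = 34.9 mL/min

35 mL/min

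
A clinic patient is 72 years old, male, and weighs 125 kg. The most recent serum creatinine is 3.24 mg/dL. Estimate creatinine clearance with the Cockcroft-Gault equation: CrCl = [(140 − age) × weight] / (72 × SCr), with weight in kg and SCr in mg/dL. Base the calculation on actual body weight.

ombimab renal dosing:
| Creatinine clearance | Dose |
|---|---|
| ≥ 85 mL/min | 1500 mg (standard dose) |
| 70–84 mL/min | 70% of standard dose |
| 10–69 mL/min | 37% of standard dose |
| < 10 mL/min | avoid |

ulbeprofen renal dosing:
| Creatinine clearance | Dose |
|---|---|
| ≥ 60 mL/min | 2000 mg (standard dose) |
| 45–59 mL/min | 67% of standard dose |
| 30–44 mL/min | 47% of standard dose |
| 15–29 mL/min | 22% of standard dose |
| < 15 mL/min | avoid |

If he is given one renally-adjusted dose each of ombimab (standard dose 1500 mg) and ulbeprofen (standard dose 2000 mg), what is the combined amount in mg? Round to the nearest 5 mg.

1495 mg

CrCl = (140 − 72) × 125 / (72 × 3.24) = 8500.0 / 233.28 ≈ 36.4 mL/min
CrCl ≈ 36 mL/min.
ombimab: 10–69 mL/min → 37% of 1500 mg = 555 mg.
ulbeprofen: 30–44 mL/min → 47% of 2000 mg = 940 mg.
Total = 555 + 940 = 1495 mg.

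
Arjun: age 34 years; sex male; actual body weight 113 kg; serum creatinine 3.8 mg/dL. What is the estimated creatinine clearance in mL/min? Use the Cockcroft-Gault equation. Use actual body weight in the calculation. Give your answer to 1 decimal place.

CrCl = (140 − 34) × 113 / (72 × 3.8) = 11978.0 / 273.60 ≈ 43.8 mL/min

43.8 mL/min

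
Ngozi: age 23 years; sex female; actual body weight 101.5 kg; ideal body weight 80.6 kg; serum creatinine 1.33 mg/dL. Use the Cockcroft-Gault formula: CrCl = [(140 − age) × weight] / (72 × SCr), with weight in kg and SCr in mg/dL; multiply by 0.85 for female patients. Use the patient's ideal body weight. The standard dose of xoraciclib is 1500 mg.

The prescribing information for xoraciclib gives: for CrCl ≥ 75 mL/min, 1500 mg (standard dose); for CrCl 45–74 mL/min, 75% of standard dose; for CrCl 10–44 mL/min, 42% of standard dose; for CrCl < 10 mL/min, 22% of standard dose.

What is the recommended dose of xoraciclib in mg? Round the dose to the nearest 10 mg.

CrCl = (140 − 23) × 80.6 / (72 × 1.33) × 0.85 = 9430.2 / 95.76 × 0.85 ≈ 83.7 mL/min
CrCl ≈ 84 mL/min → bracket ≥ 75 mL/min.
100% of 1500 mg = 1500 mg

1500 mg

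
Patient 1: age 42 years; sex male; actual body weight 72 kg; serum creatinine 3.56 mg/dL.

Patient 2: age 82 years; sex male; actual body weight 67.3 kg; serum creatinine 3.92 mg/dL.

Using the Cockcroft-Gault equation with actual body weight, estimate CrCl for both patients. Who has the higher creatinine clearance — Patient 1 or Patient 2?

Patient 1

Patient 1: CrCl = (140 − 42) × 72 / (72 × 3.56) = 7056.0 / 256.32 ≈ 27.5 mL/min
Patient 2: CrCl = (140 − 82) × 67.3 / (72 × 3.92) = 3903.4 / 282.24 ≈ 13.8 mL/min
27.5 vs 13.8 mL/min → Patient 1 is higher.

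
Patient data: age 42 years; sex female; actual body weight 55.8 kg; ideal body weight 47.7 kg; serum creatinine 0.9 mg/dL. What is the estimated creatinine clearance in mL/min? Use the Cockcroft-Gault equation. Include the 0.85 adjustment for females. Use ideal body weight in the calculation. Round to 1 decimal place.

CrCl = (140 − 42) × 47.7 / (72 × 0.9) × 0.85 = 4674.6 / 64.80 × 0.85 ≈ 61.3 mL/min

61.3 mL/min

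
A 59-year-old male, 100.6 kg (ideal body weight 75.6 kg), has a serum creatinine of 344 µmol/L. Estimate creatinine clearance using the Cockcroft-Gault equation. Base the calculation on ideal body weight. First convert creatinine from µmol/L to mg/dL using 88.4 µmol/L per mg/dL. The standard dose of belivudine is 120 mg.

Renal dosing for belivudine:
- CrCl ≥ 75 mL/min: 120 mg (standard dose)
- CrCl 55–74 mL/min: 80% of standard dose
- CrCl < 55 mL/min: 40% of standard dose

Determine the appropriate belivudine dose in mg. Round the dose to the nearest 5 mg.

SCr = 344 / 88.4 = 3.891 mg/dL
CrCl = (140 − 59) × 75.6 / (72 × 3.891) = 6123.6 / 280.15 ≈ 21.9 mL/min
CrCl ≈ 22 mL/min → bracket < 55 mL/min.
40% of 120 mg = 48 mg → 50 mg

50 mg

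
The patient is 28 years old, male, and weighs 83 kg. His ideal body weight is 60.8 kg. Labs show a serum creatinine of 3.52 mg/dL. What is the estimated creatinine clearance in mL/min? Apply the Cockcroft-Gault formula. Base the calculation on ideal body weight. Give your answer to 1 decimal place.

CrCl = (140 − 28) × 60.8 / (72 × 3.52) = 6809.6 / 253.44 ≈ 26.9 mL/min

26.9 mL/min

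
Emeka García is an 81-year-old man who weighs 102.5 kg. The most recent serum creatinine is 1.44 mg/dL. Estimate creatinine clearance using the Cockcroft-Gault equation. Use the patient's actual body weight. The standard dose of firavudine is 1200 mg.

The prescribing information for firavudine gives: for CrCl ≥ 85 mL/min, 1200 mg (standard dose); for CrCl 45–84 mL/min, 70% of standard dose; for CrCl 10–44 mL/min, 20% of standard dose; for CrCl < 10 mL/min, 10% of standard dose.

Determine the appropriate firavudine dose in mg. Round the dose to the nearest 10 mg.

840 mg

CrCl = (140 − 81) × 102.5 / (72 × 1.44) = 6047.5 / 103.68 ≈ 58.3 mL/min
CrCl ≈ 58 mL/min → bracket 45–84 mL/min.
70% of 1200 mg = 840 mg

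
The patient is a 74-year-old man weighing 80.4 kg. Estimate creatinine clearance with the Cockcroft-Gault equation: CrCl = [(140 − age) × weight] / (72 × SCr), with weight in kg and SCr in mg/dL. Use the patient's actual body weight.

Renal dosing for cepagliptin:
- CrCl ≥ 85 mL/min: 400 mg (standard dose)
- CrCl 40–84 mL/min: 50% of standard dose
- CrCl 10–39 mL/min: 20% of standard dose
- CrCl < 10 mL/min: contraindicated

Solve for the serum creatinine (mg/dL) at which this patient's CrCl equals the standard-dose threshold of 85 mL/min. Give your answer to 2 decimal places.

Standard dose requires CrCl ≥ 85 mL/min.
Set (140 − 74) × 80.4 / (72 × SCr) = 85
SCr = (140 − 74) × 80.4 / (72 × 85) = 0.867 mg/dL

0.87 mg/dL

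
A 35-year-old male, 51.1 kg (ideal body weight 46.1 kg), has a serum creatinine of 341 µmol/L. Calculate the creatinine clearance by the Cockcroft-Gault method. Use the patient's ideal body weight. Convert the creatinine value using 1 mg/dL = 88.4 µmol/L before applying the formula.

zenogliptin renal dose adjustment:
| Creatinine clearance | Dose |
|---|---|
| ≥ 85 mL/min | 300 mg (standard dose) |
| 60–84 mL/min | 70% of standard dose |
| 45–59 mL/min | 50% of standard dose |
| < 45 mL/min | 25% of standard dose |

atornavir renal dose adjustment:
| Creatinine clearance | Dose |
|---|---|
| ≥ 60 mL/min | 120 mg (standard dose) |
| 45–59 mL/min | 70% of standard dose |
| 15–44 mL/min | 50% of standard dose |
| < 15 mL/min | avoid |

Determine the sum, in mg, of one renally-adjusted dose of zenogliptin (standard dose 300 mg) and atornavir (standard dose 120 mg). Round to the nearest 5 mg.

SCr = 341 / 88.4 = 3.857 mg/dL
CrCl = (140 − 35) × 46.1 / (72 × 3.857) = 4840.5 / 277.70 ≈ 17.4 mL/min
CrCl ≈ 17 mL/min.
zenogliptin: < 45 mL/min → 25% of 300 mg = 75 mg.
atornavir: 15–44 mL/min → 50% of 120 mg = 60 mg.
Total = 75 + 60 = 135 mg.

135 mg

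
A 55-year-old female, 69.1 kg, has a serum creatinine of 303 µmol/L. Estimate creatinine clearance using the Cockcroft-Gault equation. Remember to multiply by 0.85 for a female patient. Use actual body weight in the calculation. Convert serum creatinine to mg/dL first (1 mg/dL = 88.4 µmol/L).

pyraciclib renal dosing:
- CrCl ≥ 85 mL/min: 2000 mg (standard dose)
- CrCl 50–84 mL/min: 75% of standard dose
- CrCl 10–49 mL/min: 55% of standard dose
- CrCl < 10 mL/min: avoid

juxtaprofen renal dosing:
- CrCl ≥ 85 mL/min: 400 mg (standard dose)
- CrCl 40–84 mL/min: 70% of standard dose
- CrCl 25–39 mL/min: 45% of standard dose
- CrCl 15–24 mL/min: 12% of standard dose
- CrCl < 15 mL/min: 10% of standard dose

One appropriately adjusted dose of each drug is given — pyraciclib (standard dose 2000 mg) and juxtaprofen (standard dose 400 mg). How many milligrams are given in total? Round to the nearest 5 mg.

SCr = 303 / 88.4 = 3.428 mg/dL
CrCl = (140 − 55) × 69.1 / (72 × 3.428) × 0.85 = 5873.5 / 246.82 × 0.85 ≈ 20.2 mL/min
CrCl ≈ 20 mL/min.
pyraciclib: 10–49 mL/min → 55% of 2000 mg = 1100 mg.
juxtaprofen: 15–24 mL/min → 12% of 400 mg = 48 mg.
Total = 1100 + 48 = 1148 mg.

1150 mg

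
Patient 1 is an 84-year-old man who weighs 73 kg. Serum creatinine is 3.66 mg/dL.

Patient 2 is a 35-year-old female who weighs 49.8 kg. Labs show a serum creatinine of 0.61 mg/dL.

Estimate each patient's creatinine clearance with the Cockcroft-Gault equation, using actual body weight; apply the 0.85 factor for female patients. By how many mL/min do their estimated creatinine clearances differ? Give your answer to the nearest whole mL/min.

86 mL/min

Patient 1: CrCl = (140 − 84) × 73 / (72 × 3.66) = 4088.0 / 263.52 ≈ 15.5 mL/min
Patient 2: CrCl = (140 − 35) × 49.8 / (72 × 0.61) × 0.85 = 5229.0 / 43.92 × 0.85 ≈ 101.2 mL/min
|15.5 − 101.2| = 85.7 mL/min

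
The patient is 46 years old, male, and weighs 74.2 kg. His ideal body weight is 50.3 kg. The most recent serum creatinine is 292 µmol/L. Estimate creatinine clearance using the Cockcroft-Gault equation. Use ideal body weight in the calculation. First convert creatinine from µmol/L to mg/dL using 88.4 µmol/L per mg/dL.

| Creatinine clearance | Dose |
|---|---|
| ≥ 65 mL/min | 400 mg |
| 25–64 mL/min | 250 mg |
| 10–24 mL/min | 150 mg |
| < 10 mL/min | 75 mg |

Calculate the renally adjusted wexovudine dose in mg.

SCr = 292 / 88.4 = 3.303 mg/dL
CrCl = (140 − 46) × 50.3 / (72 × 3.303) = 4728.2 / 237.82 ≈ 19.9 mL/min
CrCl ≈ 20 mL/min → bracket 10–24 mL/min.
Dose for this bracket: 150 mg.

150 mg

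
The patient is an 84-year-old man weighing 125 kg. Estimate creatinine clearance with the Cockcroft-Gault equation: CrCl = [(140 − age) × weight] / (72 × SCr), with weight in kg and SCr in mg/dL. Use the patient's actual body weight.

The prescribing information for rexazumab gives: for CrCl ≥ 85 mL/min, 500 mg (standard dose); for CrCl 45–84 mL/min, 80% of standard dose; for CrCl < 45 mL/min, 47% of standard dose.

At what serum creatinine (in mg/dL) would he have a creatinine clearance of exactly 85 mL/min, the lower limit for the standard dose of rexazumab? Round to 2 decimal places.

1.14 mg/dL

Standard dose requires CrCl ≥ 85 mL/min.
Set (140 − 84) × 125 / (72 × SCr) = 85
SCr = (140 − 84) × 125 / (72 × 85) = 1.144 mg/dL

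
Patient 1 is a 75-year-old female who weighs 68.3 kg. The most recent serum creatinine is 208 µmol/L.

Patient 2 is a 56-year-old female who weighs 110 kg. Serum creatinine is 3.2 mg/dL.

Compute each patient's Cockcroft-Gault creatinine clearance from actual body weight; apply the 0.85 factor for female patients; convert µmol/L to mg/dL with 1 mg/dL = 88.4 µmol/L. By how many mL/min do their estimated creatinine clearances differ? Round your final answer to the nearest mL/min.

Patient 1: SCr = 208 / 88.4 = 2.353 mg/dL
Patient 1: CrCl = (140 − 75) × 68.3 / (72 × 2.353) × 0.85 = 4439.5 / 169.42 × 0.85 ≈ 22.3 mL/min
Patient 2: CrCl = (140 − 56) × 110 / (72 × 3.2) × 0.85 = 9240.0 / 230.40 × 0.85 ≈ 34.1 mL/min
|22.3 − 34.1| = 11.8 mL/min

12 mL/min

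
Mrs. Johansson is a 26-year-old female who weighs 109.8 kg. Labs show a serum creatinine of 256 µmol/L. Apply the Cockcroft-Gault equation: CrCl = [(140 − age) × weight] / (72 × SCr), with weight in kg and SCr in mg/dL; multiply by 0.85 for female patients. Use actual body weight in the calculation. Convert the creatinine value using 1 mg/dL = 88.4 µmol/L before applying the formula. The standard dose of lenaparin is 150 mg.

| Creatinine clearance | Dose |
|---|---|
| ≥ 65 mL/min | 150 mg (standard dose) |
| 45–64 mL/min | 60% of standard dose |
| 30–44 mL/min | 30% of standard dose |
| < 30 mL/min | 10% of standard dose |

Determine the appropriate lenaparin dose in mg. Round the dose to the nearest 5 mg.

90 mg

SCr = 256 / 88.4 = 2.896 mg/dL
CrCl = (140 − 26) × 109.8 / (72 × 2.896) × 0.85 = 12517.2 / 208.51 × 0.85 ≈ 51.0 mL/min
CrCl ≈ 51 mL/min → bracket 45–64 mL/min.
60% of 150 mg = 90 mg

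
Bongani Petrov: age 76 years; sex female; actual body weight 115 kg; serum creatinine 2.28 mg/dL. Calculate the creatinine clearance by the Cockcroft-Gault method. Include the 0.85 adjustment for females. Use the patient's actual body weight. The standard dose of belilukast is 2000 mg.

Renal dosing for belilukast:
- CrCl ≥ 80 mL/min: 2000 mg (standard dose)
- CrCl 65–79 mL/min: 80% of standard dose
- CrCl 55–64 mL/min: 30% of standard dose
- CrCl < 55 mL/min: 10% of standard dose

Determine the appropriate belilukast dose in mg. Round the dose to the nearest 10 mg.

200 mg

CrCl = (140 − 76) × 115 / (72 × 2.28) × 0.85 = 7360.0 / 164.16 × 0.85 ≈ 38.1 mL/min
CrCl ≈ 38 mL/min → bracket < 55 mL/min.
10% of 2000 mg = 200 mg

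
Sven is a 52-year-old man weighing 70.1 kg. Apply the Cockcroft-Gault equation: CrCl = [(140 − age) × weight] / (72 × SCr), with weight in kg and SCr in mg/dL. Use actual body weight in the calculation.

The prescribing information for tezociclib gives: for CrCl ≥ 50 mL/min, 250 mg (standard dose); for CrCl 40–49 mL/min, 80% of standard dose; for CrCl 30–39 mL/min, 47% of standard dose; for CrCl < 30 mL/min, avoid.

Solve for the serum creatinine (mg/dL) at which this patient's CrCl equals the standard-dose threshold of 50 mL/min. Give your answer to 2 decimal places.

Standard dose requires CrCl ≥ 50 mL/min.
Set (140 − 52) × 70.1 / (72 × SCr) = 50
SCr = (140 − 52) × 70.1 / (72 × 50) = 1.714 mg/dL

1.71 mg/dL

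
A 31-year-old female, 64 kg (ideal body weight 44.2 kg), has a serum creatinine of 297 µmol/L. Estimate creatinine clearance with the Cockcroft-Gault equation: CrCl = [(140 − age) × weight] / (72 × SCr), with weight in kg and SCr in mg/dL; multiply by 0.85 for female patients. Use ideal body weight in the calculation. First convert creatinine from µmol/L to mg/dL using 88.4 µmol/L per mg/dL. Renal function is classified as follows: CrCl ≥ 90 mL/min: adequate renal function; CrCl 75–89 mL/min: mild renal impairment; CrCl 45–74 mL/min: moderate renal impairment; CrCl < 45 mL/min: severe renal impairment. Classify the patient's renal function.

severe renal impairment

SCr = 297 / 88.4 = 3.36 mg/dL
CrCl = (140 − 31) × 44.2 / (72 × 3.36) × 0.85 = 4817.8 / 241.92 × 0.85 ≈ 16.9 mL/min
17 mL/min falls in the 'severe renal impairment' range.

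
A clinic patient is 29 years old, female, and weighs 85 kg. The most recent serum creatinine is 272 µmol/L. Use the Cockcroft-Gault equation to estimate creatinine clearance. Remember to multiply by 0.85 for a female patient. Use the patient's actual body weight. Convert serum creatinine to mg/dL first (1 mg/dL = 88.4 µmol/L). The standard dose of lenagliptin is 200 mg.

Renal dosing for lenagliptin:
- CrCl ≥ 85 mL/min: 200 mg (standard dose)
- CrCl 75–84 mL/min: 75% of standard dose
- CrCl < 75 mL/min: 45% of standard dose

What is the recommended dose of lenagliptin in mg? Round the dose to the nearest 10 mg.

90 mg

SCr = 272 / 88.4 = 3.077 mg/dL
CrCl = (140 − 29) × 85 / (72 × 3.077) × 0.85 = 9435.0 / 221.54 × 0.85 ≈ 36.2 mL/min
CrCl ≈ 36 mL/min → bracket < 75 mL/min.
45% of 200 mg = 90 mg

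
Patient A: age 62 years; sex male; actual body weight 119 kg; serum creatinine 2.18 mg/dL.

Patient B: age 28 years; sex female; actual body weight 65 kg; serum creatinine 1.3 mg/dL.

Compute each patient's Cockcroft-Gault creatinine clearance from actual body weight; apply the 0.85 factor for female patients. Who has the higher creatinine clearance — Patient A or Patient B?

Patient B

Patient A: CrCl = (140 − 62) × 119 / (72 × 2.18) = 9282.0 / 156.96 ≈ 59.1 mL/min
Patient B: CrCl = (140 − 28) × 65 / (72 × 1.3) × 0.85 = 7280.0 / 93.60 × 0.85 ≈ 66.1 mL/min
59.1 vs 66.1 mL/min → Patient B is higher.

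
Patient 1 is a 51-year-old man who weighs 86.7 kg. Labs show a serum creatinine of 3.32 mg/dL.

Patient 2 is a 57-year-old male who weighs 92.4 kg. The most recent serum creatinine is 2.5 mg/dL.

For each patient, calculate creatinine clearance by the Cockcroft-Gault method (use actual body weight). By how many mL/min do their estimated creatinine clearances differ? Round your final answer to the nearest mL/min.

Patient 1: CrCl = (140 − 51) × 86.7 / (72 × 3.32) = 7716.3 / 239.04 ≈ 32.3 mL/min
Patient 2: CrCl = (140 − 57) × 92.4 / (72 × 2.5) = 7669.2 / 180.00 ≈ 42.6 mL/min
|32.3 − 42.6| = 10.3 mL/min

10 mL/min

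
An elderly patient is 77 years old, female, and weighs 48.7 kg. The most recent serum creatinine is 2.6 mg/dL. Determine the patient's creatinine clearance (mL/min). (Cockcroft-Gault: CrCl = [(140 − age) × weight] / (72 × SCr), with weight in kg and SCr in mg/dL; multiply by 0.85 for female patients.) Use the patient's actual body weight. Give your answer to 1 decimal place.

CrCl = (140 − 77) × 48.7 / (72 × 2.6) × 0.85 = 3068.1 / 187.20 × 0.85 ≈ 13.9 mL/min

13.9 mL/min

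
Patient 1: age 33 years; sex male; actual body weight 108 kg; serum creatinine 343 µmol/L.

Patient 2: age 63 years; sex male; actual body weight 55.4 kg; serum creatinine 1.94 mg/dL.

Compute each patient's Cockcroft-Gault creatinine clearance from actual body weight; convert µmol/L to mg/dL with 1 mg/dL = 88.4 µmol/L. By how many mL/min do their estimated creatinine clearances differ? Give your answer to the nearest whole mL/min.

Patient 1: SCr = 343 / 88.4 = 3.88 mg/dL
Patient 1: CrCl = (140 − 33) × 108 / (72 × 3.88) = 11556.0 / 279.36 ≈ 41.4 mL/min
Patient 2: CrCl = (140 − 63) × 55.4 / (72 × 1.94) = 4265.8 / 139.68 ≈ 30.5 mL/min
|41.4 − 30.5| = 10.9 mL/min

11 mL/min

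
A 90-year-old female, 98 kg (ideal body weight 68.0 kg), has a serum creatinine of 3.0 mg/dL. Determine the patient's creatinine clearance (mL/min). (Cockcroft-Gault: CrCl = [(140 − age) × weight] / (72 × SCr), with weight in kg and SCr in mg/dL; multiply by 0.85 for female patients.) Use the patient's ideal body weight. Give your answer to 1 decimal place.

13.4 mL/min

CrCl = (140 − 90) × 68 / (72 × 3) × 0.85 = 3400.0 / 216.00 × 0.85 ≈ 13.4 mL/min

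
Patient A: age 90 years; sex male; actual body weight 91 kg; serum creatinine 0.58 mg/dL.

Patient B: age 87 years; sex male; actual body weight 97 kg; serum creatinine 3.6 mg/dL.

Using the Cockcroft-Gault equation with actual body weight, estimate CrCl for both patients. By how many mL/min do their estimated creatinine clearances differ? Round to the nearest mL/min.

Patient A: CrCl = (140 − 90) × 91 / (72 × 0.58) = 4550.0 / 41.76 ≈ 109.0 mL/min
Patient B: CrCl = (140 − 87) × 97 / (72 × 3.6) = 5141.0 / 259.20 ≈ 19.8 mL/min
|109.0 − 19.8| = 89.2 mL/min

89 mL/min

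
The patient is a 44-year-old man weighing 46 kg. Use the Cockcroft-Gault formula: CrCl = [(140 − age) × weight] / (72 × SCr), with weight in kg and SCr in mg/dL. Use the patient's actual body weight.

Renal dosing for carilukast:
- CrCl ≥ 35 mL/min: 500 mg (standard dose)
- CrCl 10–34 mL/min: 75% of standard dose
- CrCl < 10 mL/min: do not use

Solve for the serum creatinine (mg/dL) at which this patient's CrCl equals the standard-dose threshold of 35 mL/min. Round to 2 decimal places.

Standard dose requires CrCl ≥ 35 mL/min.
Set (140 − 44) × 46 / (72 × SCr) = 35
SCr = (140 − 44) × 46 / (72 × 35) = 1.752 mg/dL

1.75 mg/dL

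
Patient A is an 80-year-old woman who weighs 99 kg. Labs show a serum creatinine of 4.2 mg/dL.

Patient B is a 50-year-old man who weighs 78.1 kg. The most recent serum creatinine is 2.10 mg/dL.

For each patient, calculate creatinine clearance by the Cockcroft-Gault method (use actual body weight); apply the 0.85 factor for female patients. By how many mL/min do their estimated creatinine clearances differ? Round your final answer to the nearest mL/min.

Patient A: CrCl = (140 − 80) × 99 / (72 × 4.2) × 0.85 = 5940.0 / 302.40 × 0.85 ≈ 16.7 mL/min
Patient B: CrCl = (140 − 50) × 78.1 / (72 × 2.1) = 7029.0 / 151.20 ≈ 46.5 mL/min
|16.7 − 46.5| = 29.8 mL/min

30 mL/min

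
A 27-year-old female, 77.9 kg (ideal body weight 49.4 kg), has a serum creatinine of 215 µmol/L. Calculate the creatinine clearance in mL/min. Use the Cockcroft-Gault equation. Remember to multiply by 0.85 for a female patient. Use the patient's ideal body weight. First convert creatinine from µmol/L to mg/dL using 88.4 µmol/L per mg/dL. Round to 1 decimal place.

SCr = 215 / 88.4 = 2.432 mg/dL
CrCl = (140 − 27) × 49.4 / (72 × 2.432) × 0.85 = 5582.2 / 175.10 × 0.85 ≈ 27.1 mL/min

27.1 mL/min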